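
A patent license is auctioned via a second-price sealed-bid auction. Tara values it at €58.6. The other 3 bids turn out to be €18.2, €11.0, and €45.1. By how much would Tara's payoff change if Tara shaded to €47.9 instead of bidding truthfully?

Payoff change: €0.0.

The highest competing bid is €45.1.
Bidding truthfully at €58.6: Tara has the top bid, wins, and pays the second-highest bid €45.1. Payoff = €58.6 − €45.1 = €13.5.
Bidding €47.9: Tara has the top bid, wins, and pays the second-highest bid €45.1. Payoff = €58.6 − €45.1 = €13.5.
Change = €13.5 − €13.5 = €0.0.
The bid only affects whether you win, not the price — here both bids land on the same side of the top rival bid, so the deviation is payoff-neutral.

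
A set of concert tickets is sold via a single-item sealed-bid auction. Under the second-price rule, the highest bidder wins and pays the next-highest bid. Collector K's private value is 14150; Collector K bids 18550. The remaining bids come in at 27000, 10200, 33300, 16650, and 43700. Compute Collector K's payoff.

0

Highest competing bid: 43700.
Collector K's bid 18550 is not the highest, so Collector K loses, pays nothing, and earns zero payoff.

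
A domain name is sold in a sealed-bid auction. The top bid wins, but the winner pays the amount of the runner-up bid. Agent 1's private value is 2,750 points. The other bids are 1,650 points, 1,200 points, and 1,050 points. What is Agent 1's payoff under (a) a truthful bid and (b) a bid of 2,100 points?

The highest competing bid is 1,650 points.
Bidding truthfully at 2,750 points: Agent 1 has the top bid, wins, and pays the second-highest bid 1,650 points. Payoff = 2,750 points − 1,650 points = 1,100 points.
Bidding 2,100 points: Agent 1 has the top bid, wins, and pays the second-highest bid 1,650 points. Payoff = 2,750 points − 1,650 points = 1,100 points.
The bid only affects whether you win, not the price — here both bids land on the same side of the top rival bid, so the deviation is payoff-neutral.

Truthful: 1,100 points; alternative: 1,100 points.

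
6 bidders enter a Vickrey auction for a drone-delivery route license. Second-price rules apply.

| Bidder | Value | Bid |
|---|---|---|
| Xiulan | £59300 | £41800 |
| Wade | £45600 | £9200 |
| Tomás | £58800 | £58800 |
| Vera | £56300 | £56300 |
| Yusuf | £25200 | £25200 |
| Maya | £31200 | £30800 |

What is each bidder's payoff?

Xiulan £0, Wade £0, Tomás £2500, Vera £0, Yusuf £0, Maya £0.

Ranking the bids: Tomás £58800; Vera £56300; Xiulan £41800; Maya £30800; Yusuf £25200; Wade £9200.
Tomás has the top bid and wins; the price is the second-highest bid, £56300.
Tomás's payoff = £58800 − £56300 = £2500. All other bidders lose, so their payoff is 0.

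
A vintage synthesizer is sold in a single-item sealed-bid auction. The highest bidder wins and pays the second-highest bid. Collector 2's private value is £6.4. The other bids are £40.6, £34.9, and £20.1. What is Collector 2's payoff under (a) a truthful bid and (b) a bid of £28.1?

The highest competing bid is £40.6.
Bidding truthfully at £6.4: the top bid is £40.6 (a rival), so Collector 2 loses. Payoff = £0.0.
Bidding £28.1: the top bid is £40.6 (a rival), so Collector 2 loses. Payoff = £0.0.

Truthful: £0.0; alternative: £0.0.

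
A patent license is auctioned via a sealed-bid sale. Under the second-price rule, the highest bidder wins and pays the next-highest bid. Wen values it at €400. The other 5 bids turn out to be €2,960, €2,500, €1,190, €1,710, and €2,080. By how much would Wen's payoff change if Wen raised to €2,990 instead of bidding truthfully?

-€2,560

The highest competing bid is €2,960.
Bidding truthfully at €400: the top bid is €2,960 (a rival), so Wen loses. Payoff = €0.
Bidding €2,990: Wen has the top bid, wins, and pays the second-highest bid €2,960. Payoff = €400 − €2,960 = -€2,560.
Change = -€2,560 − €0 = -€2,560.
Deviating from a truthful bid can only lose payoff in a second-price auction — never gain.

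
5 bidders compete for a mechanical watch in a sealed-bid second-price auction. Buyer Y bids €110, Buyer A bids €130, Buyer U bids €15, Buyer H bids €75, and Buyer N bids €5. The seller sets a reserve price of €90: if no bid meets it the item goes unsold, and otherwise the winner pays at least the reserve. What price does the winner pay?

Bids in descending order: Buyer A €130, then Buyer Y €110, then Buyer H €75, then Buyer U €15, then Buyer N €5.
Buyer A has the highest bid, so Buyer A wins.
The second-highest bid is €110, which exceeds the reserve, so that sets the price.

Price paid: €110.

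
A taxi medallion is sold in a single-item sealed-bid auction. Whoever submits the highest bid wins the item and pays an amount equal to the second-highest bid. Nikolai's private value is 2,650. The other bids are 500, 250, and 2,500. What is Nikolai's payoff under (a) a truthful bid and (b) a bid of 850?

(a) 150  (b) 0

The highest competing bid is 2,500.
Bidding truthfully at 2,650: Nikolai has the top bid, wins, and pays the second-highest bid 2,500. Payoff = 2,650 − 2,500 = 150.
Bidding 850: the top bid is 2,500 (a rival), so Nikolai loses. Payoff = 0.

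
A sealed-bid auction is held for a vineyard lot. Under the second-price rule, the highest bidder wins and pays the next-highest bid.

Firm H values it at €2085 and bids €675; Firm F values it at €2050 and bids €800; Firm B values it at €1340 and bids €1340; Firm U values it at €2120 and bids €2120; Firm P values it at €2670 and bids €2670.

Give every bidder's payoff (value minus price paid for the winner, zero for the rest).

Payoffs: Firm H €0, Firm F €0, Firm B €0, Firm U €0, Firm P €550.

Sorted high to low: Firm P €2670 > Firm U €2120 > Firm B €1340 > Firm F €800 > Firm H €675.
Firm P has the top bid and wins; the price is the second-highest bid, €2120.
Firm P's payoff = €2670 − €2120 = €550. All other bidders lose, so their payoff is 0.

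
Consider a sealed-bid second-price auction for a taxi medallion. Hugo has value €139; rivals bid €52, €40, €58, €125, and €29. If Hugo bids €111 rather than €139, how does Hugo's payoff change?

Payoff change: -€14.

The highest competing bid is €125.
Bidding truthfully at €139: Hugo has the top bid, wins, and pays the second-highest bid €125. Payoff = €139 − €125 = €14.
Bidding €111: the top bid is €125 (a rival), so Hugo loses. Payoff = €0.
Change = €0 − €14 = -€14.
Deviating from a truthful bid can only lose payoff in a second-price auction — never gain.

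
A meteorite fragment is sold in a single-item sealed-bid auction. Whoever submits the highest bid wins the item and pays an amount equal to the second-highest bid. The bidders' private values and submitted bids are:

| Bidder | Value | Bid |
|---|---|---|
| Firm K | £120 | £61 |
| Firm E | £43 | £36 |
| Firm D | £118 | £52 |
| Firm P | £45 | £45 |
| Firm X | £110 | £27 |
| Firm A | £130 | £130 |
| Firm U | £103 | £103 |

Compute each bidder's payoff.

Firm K £0, Firm E £0, Firm D £0, Firm P £0, Firm X £0, Firm A £27, Firm U £0.

Sorted high to low: Firm A £130 > Firm U £103 > Firm K £61 > Firm D £52 > Firm P £45 > Firm E £36 > Firm X £27.
Firm A has the top bid and wins; the price is the second-highest bid, £103.
Firm A's payoff = £130 − £103 = £27. All other bidders lose, so their payoff is 0.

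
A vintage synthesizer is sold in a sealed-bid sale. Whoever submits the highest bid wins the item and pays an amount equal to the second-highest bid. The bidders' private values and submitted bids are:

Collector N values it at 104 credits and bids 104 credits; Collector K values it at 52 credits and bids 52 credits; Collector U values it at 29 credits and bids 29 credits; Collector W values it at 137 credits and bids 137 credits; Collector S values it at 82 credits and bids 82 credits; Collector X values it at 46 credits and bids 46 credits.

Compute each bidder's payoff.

Payoffs: Collector N 0 credits, Collector K 0 credits, Collector U 0 credits, Collector W 33 credits, Collector S 0 credits, Collector X 0 credits.

Ordered from highest: Collector W 137 credits > Collector N 104 credits > Collector S 82 credits > Collector K 52 credits > Collector X 46 credits > Collector U 29 credits.
Collector W has the top bid and wins; the price is the second-highest bid, 104 credits.
Collector W's payoff = 137 credits − 104 credits = 33 credits. All other bidders lose, so their payoff is 0.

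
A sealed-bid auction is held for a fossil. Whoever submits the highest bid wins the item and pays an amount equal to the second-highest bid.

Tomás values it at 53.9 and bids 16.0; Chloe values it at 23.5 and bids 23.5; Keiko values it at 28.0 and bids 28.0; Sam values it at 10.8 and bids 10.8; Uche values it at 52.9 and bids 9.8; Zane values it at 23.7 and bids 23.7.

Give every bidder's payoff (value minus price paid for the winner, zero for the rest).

Payoffs: Tomás 0.0, Chloe 0.0, Keiko 4.3, Sam 0.0, Uche 0.0, Zane 0.0.

Bids in descending order: Keiko 28.0 > Zane 23.7 > Chloe 23.5 > Tomás 16.0 > Sam 10.8 > Uche 9.8.
Keiko has the top bid and wins; the price is the second-highest bid, 23.7.
Keiko's payoff = 28.0 − 23.7 = 4.3. All other bidders lose, so their payoff is 0.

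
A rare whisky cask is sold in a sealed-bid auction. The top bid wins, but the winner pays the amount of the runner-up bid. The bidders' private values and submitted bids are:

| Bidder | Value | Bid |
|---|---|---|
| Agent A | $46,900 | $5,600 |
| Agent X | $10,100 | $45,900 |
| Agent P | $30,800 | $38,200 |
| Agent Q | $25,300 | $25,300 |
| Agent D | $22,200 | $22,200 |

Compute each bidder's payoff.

Agent A $0, Agent X -$28,100, Agent P $0, Agent Q $0, Agent D $0.

Sorted high to low: Agent X $45,900 > Agent P $38,200 > Agent Q $25,300 > Agent D $22,200 > Agent A $5,600.
Agent X has the top bid and wins; the price is the second-highest bid, $38,200.
Agent X's payoff = $10,100 − $38,200 = -$28,100. All other bidders lose, so their payoff is 0.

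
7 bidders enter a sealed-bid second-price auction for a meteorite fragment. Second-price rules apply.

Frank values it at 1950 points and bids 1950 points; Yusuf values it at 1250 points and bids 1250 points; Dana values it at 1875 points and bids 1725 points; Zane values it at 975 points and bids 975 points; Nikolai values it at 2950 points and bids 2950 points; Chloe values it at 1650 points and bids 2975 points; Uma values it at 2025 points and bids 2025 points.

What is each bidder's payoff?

Payoffs: Frank 0 points, Yusuf 0 points, Dana 0 points, Zane 0 points, Nikolai 0 points, Chloe -1300 points, Uma 0 points.

Ranking the bids: Chloe 2975 points, then Nikolai 2950 points, then Uma 2025 points, then Frank 1950 points, then Dana 1725 points, then Yusuf 1250 points, then Zane 975 points.
Chloe has the top bid and wins; the price is the second-highest bid, 2950 points.
Chloe's payoff = 1650 points − 2950 points = -1300 points. All other bidders lose, so their payoff is 0.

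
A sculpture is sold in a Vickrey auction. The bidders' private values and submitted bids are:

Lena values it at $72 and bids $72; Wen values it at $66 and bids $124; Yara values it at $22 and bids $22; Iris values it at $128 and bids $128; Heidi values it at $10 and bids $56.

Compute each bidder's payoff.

Ranking the bids: Iris $128 > Wen $124 > Lena $72 > Heidi $56 > Yara $22.
Iris has the top bid and wins; the price is the second-highest bid, $124.
Iris's payoff = $128 − $124 = $4. All other bidders lose, so their payoff is 0.

Payoffs: Lena $0, Wen $0, Yara $0, Iris $4, Heidi $0.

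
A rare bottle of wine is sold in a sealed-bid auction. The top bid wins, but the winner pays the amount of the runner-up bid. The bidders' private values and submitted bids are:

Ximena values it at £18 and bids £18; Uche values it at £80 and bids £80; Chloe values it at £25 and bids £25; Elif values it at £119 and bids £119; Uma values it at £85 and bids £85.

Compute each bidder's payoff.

Sorted high to low: Elif £119, then Uma £85, then Uche £80, then Chloe £25, then Ximena £18.
Elif has the top bid and wins; the price is the second-highest bid, £85.
Elif's payoff = £119 − £85 = £34. All other bidders lose, so their payoff is 0.

Payoffs: Ximena £0, Uche £0, Chloe £0, Elif £34, Uma £0.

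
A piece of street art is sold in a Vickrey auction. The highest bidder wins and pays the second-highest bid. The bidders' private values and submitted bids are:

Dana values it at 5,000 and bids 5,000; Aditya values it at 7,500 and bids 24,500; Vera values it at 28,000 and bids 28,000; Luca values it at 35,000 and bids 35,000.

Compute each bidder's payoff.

Sorted high to low: Luca 35,000; Vera 28,000; Aditya 24,500; Dana 5,000.
Luca has the top bid and wins; the price is the second-highest bid, 28,000.
Luca's payoff = 35,000 − 28,000 = 7,000. All other bidders lose, so their payoff is 0.

Dana 0, Aditya 0, Vera 0, Luca 7,000.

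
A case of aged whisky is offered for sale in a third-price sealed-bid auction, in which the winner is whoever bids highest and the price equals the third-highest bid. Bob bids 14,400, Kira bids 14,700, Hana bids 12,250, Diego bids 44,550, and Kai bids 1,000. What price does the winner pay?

14,400

Sorted high to low: Diego 44,550, then Kira 14,700, then Bob 14,400, then Hana 12,250, then Kai 1,000.
Diego is the highest bidder, so Diego wins.
Under the third-price rule, the price is the third-highest bid: 14,400.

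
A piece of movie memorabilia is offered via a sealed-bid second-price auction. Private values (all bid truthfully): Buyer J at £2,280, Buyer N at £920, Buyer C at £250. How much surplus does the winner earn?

Ranking the bids: Buyer J £2,280 > Buyer N £920 > Buyer C £250.
Buyer J wins with the top bid and pays the second-highest, £920.
Surplus = £2,280 − £920 = £1,360.

£1,360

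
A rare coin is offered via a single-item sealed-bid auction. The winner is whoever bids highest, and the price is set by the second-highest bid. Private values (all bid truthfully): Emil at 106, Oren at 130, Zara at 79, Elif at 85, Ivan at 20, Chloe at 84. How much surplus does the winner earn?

24

Ranking the bids: Oren 130 > Emil 106 > Elif 85 > Chloe 84 > Zara 79 > Ivan 20.
Oren wins with the top bid and pays the second-highest, 106.
Surplus = 130 − 106 = 24.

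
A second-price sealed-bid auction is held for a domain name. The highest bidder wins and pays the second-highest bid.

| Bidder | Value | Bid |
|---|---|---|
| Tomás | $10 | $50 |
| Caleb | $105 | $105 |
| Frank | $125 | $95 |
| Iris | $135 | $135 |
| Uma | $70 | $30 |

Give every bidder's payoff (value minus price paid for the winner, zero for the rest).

Tomás $0, Caleb $0, Frank $0, Iris $30, Uma $0.

Ordered from highest: Iris $135 > Caleb $105 > Frank $95 > Tomás $50 > Uma $30.
Iris has the top bid and wins; the price is the second-highest bid, $105.
Iris's payoff = $135 − $105 = $30. All other bidders lose, so their payoff is 0.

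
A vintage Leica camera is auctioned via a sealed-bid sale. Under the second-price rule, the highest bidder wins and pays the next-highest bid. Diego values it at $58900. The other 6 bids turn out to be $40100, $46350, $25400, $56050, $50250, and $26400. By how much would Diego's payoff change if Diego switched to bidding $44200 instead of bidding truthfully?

Payoff change: -$2850.

The highest competing bid is $56050.
Bidding truthfully at $58900: Diego has the top bid, wins, and pays the second-highest bid $56050. Payoff = $58900 − $56050 = $2850.
Bidding $44200: the top bid is $56050 (a rival), so Diego loses. Payoff = $0.
Change = $0 − $2850 = -$2850.
This is the dominant-strategy logic: truthful bidding weakly beats any alternative.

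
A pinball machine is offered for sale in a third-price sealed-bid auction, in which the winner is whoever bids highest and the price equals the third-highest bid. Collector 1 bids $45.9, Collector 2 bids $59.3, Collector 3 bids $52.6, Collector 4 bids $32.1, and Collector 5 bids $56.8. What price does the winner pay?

The winner pays $52.6.

Sorted high to low: Collector 2 $59.3 > Collector 5 $56.8 > Collector 3 $52.6 > Collector 1 $45.9 > Collector 4 $32.1.
Collector 2 is the highest bidder, so Collector 2 wins.
Under the third-price rule, the price is the third-highest bid: $52.6.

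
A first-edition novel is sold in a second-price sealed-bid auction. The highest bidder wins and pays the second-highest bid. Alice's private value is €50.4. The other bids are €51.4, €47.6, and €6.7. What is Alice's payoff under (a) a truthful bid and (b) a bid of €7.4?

The highest competing bid is €51.4.
Bidding truthfully at €50.4: the top bid is €51.4 (a rival), so Alice loses. Payoff = €0.0.
Bidding €7.4: the top bid is €51.4 (a rival), so Alice loses. Payoff = €0.0.

Truthful: €0.0; alternative: €0.0.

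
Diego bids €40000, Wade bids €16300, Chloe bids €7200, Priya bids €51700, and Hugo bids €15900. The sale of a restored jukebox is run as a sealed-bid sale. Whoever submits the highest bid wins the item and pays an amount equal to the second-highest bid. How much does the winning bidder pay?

Price paid: €40000.

Ordered from highest: Priya €51700; Diego €40000; Wade €16300; Hugo €15900; Chloe €7200.
Priya has the highest bid, so Priya wins.
The second-highest bid is €40000, so that is what Priya pays.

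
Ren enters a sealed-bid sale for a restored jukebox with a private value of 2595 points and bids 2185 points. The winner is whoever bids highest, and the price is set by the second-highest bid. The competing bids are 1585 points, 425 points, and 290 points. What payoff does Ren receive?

Highest competing bid: 1585 points.
Ren's bid 2185 points is the highest overall, so Ren wins and pays the second-highest bid, 1585 points.
Payoff = value − price = 2595 points − 1585 points = 1010 points.

Ren's payoff: 1010 points.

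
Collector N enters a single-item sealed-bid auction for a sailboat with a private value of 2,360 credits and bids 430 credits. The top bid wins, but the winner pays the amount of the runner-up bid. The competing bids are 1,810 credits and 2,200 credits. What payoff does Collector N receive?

Collector N's payoff: 0 credits.

Highest competing bid: 2,200 credits.
Collector N's bid 430 credits is not the highest, so Collector N loses, pays nothing, and earns zero payoff.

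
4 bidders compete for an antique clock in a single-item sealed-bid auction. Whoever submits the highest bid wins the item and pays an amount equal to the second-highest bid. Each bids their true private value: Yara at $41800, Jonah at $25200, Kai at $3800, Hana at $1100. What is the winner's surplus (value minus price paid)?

Winner's surplus: $16600.

Ordered from highest: Yara $41800 > Jonah $25200 > Kai $3800 > Hana $1100.
Yara wins with the top bid and pays the second-highest, $25200.
Surplus = $41800 − $25200 = $16600.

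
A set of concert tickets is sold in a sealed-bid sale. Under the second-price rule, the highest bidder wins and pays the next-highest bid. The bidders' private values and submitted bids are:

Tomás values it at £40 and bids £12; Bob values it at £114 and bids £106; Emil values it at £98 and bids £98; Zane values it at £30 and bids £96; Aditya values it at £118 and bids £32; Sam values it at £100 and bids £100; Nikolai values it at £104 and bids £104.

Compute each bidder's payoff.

Tomás £0, Bob £10, Emil £0, Zane £0, Aditya £0, Sam £0, Nikolai £0.

Ranking the bids: Bob £106 > Nikolai £104 > Sam £100 > Emil £98 > Zane £96 > Aditya £32 > Tomás £12.
Bob has the top bid and wins; the price is the second-highest bid, £104.
Bob's payoff = £114 − £104 = £10. All other bidders lose, so their payoff is 0.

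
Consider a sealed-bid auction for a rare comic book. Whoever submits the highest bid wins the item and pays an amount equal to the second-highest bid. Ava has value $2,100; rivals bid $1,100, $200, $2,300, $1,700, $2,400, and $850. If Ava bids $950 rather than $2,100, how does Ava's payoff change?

Payoff change: $0.

The highest competing bid is $2,400.
Bidding truthfully at $2,100: the top bid is $2,400 (a rival), so Ava loses. Payoff = $0.
Bidding $950: the top bid is $2,400 (a rival), so Ava loses. Payoff = $0.
Change = $0 − $0 = $0.
The bid only affects whether you win, not the price — here both bids land on the same side of the top rival bid, so the deviation is payoff-neutral.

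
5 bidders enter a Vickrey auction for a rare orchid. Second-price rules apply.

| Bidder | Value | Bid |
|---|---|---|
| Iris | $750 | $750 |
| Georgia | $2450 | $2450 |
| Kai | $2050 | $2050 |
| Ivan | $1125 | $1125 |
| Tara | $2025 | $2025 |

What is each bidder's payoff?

Iris $0, Georgia $400, Kai $0, Ivan $0, Tara $0.

Ranking the bids: Georgia $2450; Kai $2050; Tara $2025; Ivan $1125; Iris $750.
Georgia has the top bid and wins; the price is the second-highest bid, $2050.
Georgia's payoff = $2450 − $2050 = $400. All other bidders lose, so their payoff is 0.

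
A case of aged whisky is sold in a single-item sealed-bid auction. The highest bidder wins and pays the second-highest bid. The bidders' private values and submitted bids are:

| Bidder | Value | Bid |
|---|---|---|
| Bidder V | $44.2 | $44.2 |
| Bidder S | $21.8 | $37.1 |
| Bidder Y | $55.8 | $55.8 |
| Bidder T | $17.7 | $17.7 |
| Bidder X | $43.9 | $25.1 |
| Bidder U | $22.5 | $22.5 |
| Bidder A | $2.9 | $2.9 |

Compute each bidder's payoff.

Bids in descending order: Bidder Y $55.8; Bidder V $44.2; Bidder S $37.1; Bidder X $25.1; Bidder U $22.5; Bidder T $17.7; Bidder A $2.9.
Bidder Y has the top bid and wins; the price is the second-highest bid, $44.2.
Bidder Y's payoff = $55.8 − $44.2 = $11.6. All other bidders lose, so their payoff is 0.

Payoffs: Bidder V $0.0, Bidder S $0.0, Bidder Y $11.6, Bidder T $0.0, Bidder X $0.0, Bidder U $0.0, Bidder A $0.0.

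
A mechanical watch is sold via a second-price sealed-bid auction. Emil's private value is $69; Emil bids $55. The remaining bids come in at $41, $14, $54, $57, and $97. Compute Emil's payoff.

Emil's payoff: $0.

Highest competing bid: $97.
Emil's bid $55 is not the highest, so Emil loses, pays nothing, and earns zero payoff.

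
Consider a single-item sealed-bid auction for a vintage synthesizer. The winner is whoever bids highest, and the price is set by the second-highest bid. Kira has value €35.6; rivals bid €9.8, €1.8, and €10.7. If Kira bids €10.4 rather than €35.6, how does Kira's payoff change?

Change in payoff: -€24.9.

The highest competing bid is €10.7.
Bidding truthfully at €35.6: Kira has the top bid, wins, and pays the second-highest bid €10.7. Payoff = €35.6 − €10.7 = €24.9.
Bidding €10.4: the top bid is €10.7 (a rival), so Kira loses. Payoff = €0.0.
Change = €0.0 − €24.9 = -€24.9.
Deviating from a truthful bid can only lose payoff in a second-price auction — never gain.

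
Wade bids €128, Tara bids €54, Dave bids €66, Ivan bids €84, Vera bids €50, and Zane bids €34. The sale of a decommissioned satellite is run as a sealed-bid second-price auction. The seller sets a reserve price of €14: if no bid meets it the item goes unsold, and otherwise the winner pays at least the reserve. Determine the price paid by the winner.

The winner pays €84.

Sorted high to low: Wade €128, then Ivan €84, then Dave €66, then Tara €54, then Vera €50, then Zane €34.
Wade has the highest bid, so Wade wins.
The second-highest bid is €84, which exceeds the reserve, so that sets the price.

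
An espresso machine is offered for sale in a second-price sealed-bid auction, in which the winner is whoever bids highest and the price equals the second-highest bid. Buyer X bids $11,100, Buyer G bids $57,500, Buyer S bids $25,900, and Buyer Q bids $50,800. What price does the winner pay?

Ranking the bids: Buyer G $57,500 > Buyer Q $50,800 > Buyer S $25,900 > Buyer X $11,100.
Buyer G is the highest bidder, so Buyer G wins.
Under the second-price rule, the price is the second-highest bid: $50,800.

Price paid: $50,800.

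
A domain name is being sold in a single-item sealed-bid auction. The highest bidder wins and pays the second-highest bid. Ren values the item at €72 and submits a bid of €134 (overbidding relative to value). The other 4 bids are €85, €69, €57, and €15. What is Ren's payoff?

Highest competing bid: €85.
Ren's bid €134 is the highest overall, so Ren wins and pays the second-highest bid, €85.
Payoff = value − price = €72 − €85 = -€13.
Overbidding won the item at a price above value — truthful bidding would have avoided this loss.

-€13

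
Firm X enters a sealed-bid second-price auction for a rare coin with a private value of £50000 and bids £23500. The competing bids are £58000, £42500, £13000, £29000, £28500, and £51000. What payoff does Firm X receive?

Highest competing bid: £58000.
Firm X's bid £23500 is not the highest, so Firm X loses, pays nothing, and earns zero payoff.

£0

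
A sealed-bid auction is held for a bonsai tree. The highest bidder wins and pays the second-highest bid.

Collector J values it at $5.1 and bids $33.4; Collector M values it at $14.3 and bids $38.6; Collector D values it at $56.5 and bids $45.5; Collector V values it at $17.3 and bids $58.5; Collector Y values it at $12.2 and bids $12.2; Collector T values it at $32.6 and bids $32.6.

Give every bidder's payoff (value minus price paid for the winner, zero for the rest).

Payoffs: Collector J $0.0, Collector M $0.0, Collector D $0.0, Collector V -$28.2, Collector Y $0.0, Collector T $0.0.

Sorted high to low: Collector V $58.5; Collector D $45.5; Collector M $38.6; Collector J $33.4; Collector T $32.6; Collector Y $12.2.
Collector V has the top bid and wins; the price is the second-highest bid, $45.5.
Collector V's payoff = $17.3 − $45.5 = -$28.2. All other bidders lose, so their payoff is 0.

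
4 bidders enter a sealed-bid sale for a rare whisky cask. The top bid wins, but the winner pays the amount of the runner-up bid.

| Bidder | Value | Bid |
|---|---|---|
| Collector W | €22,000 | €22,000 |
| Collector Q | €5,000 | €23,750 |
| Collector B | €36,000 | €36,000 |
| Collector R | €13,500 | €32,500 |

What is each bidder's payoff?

Payoffs: Collector W €0, Collector Q €0, Collector B €3,500, Collector R €0.

Ranking the bids: Collector B €36,000; Collector R €32,500; Collector Q €23,750; Collector W €22,000.
Collector B has the top bid and wins; the price is the second-highest bid, €32,500.
Collector B's payoff = €36,000 − €32,500 = €3,500. All other bidders lose, so their payoff is 0.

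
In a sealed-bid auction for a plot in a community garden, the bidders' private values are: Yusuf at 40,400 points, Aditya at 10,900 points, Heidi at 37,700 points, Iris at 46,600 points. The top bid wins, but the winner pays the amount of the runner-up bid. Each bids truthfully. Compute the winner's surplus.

Ranking the bids: Iris 46,600 points, then Yusuf 40,400 points, then Heidi 37,700 points, then Aditya 10,900 points.
Iris wins with the top bid and pays the second-highest, 40,400 points.
Surplus = 46,600 points − 40,400 points = 6,200 points.

Winner's surplus: 6,200 points.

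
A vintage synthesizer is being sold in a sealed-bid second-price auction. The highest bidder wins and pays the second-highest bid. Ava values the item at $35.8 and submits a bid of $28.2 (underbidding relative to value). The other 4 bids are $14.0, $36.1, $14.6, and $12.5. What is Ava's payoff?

Payoff = $0.0.

Highest competing bid: $36.1.
Ava's bid $28.2 is not the highest, so Ava loses, pays nothing, and earns zero payoff.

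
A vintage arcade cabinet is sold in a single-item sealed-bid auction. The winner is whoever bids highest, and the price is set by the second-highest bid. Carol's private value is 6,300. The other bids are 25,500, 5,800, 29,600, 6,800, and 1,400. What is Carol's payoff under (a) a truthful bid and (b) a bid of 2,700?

The highest competing bid is 29,600.
Bidding truthfully at 6,300: the top bid is 29,600 (a rival), so Carol loses. Payoff = 0.
Bidding 2,700: the top bid is 29,600 (a rival), so Carol loses. Payoff = 0.
The bid only affects whether you win, not the price — here both bids land on the same side of the top rival bid, so the deviation is payoff-neutral.

Truthful: 0; alternative: 0.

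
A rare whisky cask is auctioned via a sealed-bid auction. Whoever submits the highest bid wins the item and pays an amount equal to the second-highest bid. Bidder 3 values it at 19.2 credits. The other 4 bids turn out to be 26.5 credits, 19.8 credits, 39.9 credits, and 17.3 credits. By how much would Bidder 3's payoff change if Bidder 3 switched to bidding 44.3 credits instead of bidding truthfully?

The highest competing bid is 39.9 credits.
Bidding truthfully at 19.2 credits: the top bid is 39.9 credits (a rival), so Bidder 3 loses. Payoff = 0.0 credits.
Bidding 44.3 credits: Bidder 3 has the top bid, wins, and pays the second-highest bid 39.9 credits. Payoff = 19.2 credits − 39.9 credits = -20.7 credits.
Change = -20.7 credits − 0.0 credits = -20.7 credits.

Payoff change: -20.7 credits.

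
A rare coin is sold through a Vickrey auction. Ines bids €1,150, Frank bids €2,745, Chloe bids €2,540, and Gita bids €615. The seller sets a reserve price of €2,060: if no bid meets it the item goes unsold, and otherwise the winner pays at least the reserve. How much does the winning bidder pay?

€2,540

Sorted high to low: Frank €2,745; Chloe €2,540; Ines €1,150; Gita €615.
Frank has the highest bid, so Frank wins.
The second-highest bid is €2,540, which exceeds the reserve, so that sets the price.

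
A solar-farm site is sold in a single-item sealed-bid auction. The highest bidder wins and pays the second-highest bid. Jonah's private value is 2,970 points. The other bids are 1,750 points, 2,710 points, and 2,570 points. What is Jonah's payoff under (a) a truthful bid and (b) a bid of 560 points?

Truthful: 260 points; alternative: 0 points.

The highest competing bid is 2,710 points.
Bidding truthfully at 2,970 points: Jonah has the top bid, wins, and pays the second-highest bid 2,710 points. Payoff = 2,970 points − 2,710 points = 260 points.
Bidding 560 points: the top bid is 2,710 points (a rival), so Jonah loses. Payoff = 0 points.
Deviating from a truthful bid can only lose payoff in a second-price auction — never gain.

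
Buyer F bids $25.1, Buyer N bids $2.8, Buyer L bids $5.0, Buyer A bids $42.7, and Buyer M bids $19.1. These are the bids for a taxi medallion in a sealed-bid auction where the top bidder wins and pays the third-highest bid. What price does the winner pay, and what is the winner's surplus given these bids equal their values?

Sorted high to low: Buyer A $42.7 > Buyer F $25.1 > Buyer M $19.1 > Buyer L $5.0 > Buyer N $2.8.
Buyer A is the highest bidder, so Buyer A wins.
Under the third-price rule, the price is the third-highest bid: $19.1.
Surplus = $42.7 − $19.1 = $23.6.

Price $19.1; surplus $23.6.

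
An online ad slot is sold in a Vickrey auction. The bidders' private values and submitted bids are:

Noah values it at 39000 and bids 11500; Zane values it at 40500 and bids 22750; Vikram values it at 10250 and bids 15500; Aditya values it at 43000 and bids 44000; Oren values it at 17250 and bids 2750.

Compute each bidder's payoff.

Payoffs: Noah 0, Zane 0, Vikram 0, Aditya 20250, Oren 0.

Ranking the bids: Aditya 44000, then Zane 22750, then Vikram 15500, then Noah 11500, then Oren 2750.
Aditya has the top bid and wins; the price is the second-highest bid, 22750.
Aditya's payoff = 43000 − 22750 = 20250. All other bidders lose, so their payoff is 0.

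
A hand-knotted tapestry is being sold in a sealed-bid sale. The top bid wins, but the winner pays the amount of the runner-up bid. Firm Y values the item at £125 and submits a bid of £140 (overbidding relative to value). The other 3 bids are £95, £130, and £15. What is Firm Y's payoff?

Payoff = -£5.

Highest competing bid: £130.
Firm Y's bid £140 is the highest overall, so Firm Y wins and pays the second-highest bid, £130.
Payoff = value − price = £125 − £130 = -£5.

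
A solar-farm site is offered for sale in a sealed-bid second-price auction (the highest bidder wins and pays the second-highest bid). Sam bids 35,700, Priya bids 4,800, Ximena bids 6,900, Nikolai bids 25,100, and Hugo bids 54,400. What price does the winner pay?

Price paid: 35,700.

Bids in descending order: Hugo 54,400 > Sam 35,700 > Nikolai 25,100 > Ximena 6,900 > Priya 4,800.
Hugo is the highest bidder, so Hugo wins.
Under the second-price rule, the price is the second-highest bid: 35,700.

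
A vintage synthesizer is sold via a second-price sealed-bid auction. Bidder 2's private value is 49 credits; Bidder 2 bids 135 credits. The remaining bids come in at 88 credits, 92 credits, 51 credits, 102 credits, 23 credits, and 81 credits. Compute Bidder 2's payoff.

Highest competing bid: 102 credits.
Bidder 2's bid 135 credits is the highest overall, so Bidder 2 wins and pays the second-highest bid, 102 credits.
Payoff = value − price = 49 credits − 102 credits = -53 credits.
Overbidding won the item at a price above value — truthful bidding would have avoided this loss.

The bidder's payoff: -53 credits.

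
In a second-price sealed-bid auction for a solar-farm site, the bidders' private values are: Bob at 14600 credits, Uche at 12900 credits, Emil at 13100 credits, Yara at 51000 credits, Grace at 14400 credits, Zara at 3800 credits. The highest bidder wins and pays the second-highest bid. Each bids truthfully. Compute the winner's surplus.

Ordered from highest: Yara 51000 credits; Bob 14600 credits; Grace 14400 credits; Emil 13100 credits; Uche 12900 credits; Zara 3800 credits.
Yara wins with the top bid and pays the second-highest, 14600 credits.
Surplus = 51000 credits − 14600 credits = 36400 credits.

Surplus = 36400 credits.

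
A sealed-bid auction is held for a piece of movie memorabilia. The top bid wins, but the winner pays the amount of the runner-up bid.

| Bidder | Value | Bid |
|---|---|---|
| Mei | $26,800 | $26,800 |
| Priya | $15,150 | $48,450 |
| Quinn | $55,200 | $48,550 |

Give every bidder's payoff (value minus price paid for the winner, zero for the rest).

Ordered from highest: Quinn $48,550 > Priya $48,450 > Mei $26,800.
Quinn has the top bid and wins; the price is the second-highest bid, $48,450.
Quinn's payoff = $55,200 − $48,450 = $6,750. All other bidders lose, so their payoff is 0.

Payoffs: Mei $0, Priya $0, Quinn $6,750.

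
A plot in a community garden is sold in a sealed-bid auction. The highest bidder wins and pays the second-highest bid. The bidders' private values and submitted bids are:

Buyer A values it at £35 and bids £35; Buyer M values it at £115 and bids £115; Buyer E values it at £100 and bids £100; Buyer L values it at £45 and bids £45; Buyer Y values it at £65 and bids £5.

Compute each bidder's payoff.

Bids in descending order: Buyer M £115, then Buyer E £100, then Buyer L £45, then Buyer A £35, then Buyer Y £5.
Buyer M has the top bid and wins; the price is the second-highest bid, £100.
Buyer M's payoff = £115 − £100 = £15. All other bidders lose, so their payoff is 0.

Buyer A £0, Buyer M £15, Buyer E £0, Buyer L £0, Buyer Y £0.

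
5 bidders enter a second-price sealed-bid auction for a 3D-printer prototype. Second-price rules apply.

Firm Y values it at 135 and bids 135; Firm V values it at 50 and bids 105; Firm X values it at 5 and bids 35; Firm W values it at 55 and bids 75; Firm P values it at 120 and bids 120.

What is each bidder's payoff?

Payoffs: Firm Y 15, Firm V 0, Firm X 0, Firm W 0, Firm P 0.

Bids in descending order: Firm Y 135, then Firm P 120, then Firm V 105, then Firm W 75, then Firm X 35.
Firm Y has the top bid and wins; the price is the second-highest bid, 120.
Firm Y's payoff = 135 − 120 = 15. All other bidders lose, so their payoff is 0.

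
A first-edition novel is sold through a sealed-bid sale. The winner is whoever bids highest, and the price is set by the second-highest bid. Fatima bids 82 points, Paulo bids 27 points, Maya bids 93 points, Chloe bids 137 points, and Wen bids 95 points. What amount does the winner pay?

The winner pays 95 points.

Bids in descending order: Chloe 137 points > Wen 95 points > Maya 93 points > Fatima 82 points > Paulo 27 points.
Chloe has the highest bid, so Chloe wins.
The second-highest bid is 95 points, so that is what Chloe pays.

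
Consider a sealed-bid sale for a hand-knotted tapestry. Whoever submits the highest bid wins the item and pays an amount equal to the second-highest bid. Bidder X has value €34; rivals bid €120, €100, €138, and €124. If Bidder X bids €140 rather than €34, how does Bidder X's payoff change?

The highest competing bid is €138.
Bidding truthfully at €34: the top bid is €138 (a rival), so Bidder X loses. Payoff = €0.
Bidding €140: Bidder X has the top bid, wins, and pays the second-highest bid €138. Payoff = €34 − €138 = -€104.
Change = -€104 − €0 = -€104.

Payoff change: -€104.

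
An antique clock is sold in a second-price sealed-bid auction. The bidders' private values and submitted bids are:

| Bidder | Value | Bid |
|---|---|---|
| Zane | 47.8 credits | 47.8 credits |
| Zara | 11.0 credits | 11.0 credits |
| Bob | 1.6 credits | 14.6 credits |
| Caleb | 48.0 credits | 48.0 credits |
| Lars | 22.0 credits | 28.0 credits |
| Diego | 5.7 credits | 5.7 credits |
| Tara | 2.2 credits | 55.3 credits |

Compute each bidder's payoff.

Ranking the bids: Tara 55.3 credits, then Caleb 48.0 credits, then Zane 47.8 credits, then Lars 28.0 credits, then Bob 14.6 credits, then Zara 11.0 credits, then Diego 5.7 credits.
Tara has the top bid and wins; the price is the second-highest bid, 48.0 credits.
Tara's payoff = 2.2 credits − 48.0 credits = -45.8 credits. All other bidders lose, so their payoff is 0.

Payoffs: Zane 0.0 credits, Zara 0.0 credits, Bob 0.0 credits, Caleb 0.0 credits, Lars 0.0 credits, Diego 0.0 credits, Tara -45.8 credits.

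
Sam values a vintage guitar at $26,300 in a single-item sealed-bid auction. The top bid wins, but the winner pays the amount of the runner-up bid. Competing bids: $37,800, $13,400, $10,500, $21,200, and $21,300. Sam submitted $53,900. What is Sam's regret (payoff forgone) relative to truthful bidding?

$11,500

The highest competing bid is $37,800.
Bidding truthfully at $26,300: the top bid is $37,800 (a rival), so Sam loses. Payoff = $0.
Bidding $53,900: Sam has the top bid, wins, and pays the second-highest bid $37,800. Payoff = $26,300 − $37,800 = -$11,500.
Regret = truthful payoff − actual payoff = $0 − -$11,500 = $11,500.
This is the dominant-strategy logic: truthful bidding weakly beats any alternative.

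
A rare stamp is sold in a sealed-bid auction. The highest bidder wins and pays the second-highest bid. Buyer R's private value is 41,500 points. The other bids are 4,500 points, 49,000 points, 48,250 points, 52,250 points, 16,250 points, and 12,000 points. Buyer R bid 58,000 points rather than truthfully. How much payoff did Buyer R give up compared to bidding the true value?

Regret: 10,750 points.

The highest competing bid is 52,250 points.
Bidding truthfully at 41,500 points: the top bid is 52,250 points (a rival), so Buyer R loses. Payoff = 0 points.
Bidding 58,000 points: Buyer R has the top bid, wins, and pays the second-highest bid 52,250 points. Payoff = 41,500 points − 52,250 points = -10,750 points.
Regret = truthful payoff − actual payoff = 0 points − -10,750 points = 10,750 points.
This is the dominant-strategy logic: truthful bidding weakly beats any alternative.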